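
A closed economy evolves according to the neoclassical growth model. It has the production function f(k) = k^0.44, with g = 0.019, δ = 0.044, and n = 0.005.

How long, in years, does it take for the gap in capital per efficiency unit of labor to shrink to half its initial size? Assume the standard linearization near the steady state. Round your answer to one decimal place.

about 18.2 years

Near the steady state the convergence rate is λ = (1 − α)(n + g + δ).
λ = (1 − 0.44) × 0.068 = 0.56 × 0.068 = 0.03808
Half-life = ln 2 / λ = 0.6931 / 0.03808 ≈ 18.20 years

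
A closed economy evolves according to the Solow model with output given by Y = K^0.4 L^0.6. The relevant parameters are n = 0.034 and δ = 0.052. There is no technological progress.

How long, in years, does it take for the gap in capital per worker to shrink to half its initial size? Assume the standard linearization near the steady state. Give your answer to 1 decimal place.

half-life ≈ 13.4 years

Near the steady state the convergence rate is λ = (1 − α)(n + δ).
λ = (1 − 0.4) × 0.086 = 0.6 × 0.086 = 0.0516
Half-life = ln 2 / λ = 0.6931 / 0.0516 ≈ 13.43 years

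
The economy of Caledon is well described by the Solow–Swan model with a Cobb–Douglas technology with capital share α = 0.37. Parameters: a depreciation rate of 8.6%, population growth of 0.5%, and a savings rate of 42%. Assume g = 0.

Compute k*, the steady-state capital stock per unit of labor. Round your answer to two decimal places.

k* = 11.33

At the steady state, Δk = 0, so s·k^α = (n + δ)·k.
Dividing both sides by k: k^(1−α) = s / (n + δ).
k^0.63 = 0.42 / (0.005 + 0.086) = 0.42 / 0.091 = 4.6154
k* = 4.6154^(1/0.63) ≈ 11.3318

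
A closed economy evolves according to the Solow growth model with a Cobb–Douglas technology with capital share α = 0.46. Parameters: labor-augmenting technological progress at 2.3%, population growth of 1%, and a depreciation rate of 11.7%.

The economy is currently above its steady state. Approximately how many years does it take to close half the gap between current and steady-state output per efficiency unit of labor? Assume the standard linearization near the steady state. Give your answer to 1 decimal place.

Near the steady state the convergence rate is λ = (1 − α)(n + g + δ).
λ = (1 − 0.46) × 0.150 = 0.54 × 0.150 = 0.0810
Half-life = ln 2 / λ = 0.6931 / 0.0810 ≈ 8.56 years

about 8.6 years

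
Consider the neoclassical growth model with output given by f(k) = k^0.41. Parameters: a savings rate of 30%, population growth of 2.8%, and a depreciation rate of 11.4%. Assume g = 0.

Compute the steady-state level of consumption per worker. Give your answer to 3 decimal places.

At the steady state, Δk = 0, so s·k^α = (n + δ)·k.
Dividing both sides by k: k^(1−α) = s / (n + δ).
k^0.59 = 0.30 / (0.028 + 0.114) = 0.30 / 0.142 = 2.1127
k* = 2.1127^(1/0.59) ≈ 3.5528
y* = (k*)^α = 3.5528^0.41 ≈ 1.6816
c* = (1 − s)·y* = (1 − 0.30) × 1.6816 ≈ 1.1771

c* ≈ 1.177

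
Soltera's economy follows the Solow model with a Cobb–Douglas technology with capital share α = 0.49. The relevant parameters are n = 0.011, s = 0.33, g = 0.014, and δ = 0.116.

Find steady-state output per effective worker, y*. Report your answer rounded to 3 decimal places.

y* ≈ 2.264

Steady state requires s·f(k) = (n + g + δ)·k, i.e. s·k^α = (n + g + δ)·k.
Rearranging, k^(1−α) = s / (n + g + δ).
k^0.51 = 0.33 / (0.011 + 0.014 + 0.116) = 0.33 / 0.141 = 2.3404
k* = 2.3404^(1/0.51) ≈ 5.2978
y* = (k*)^α = 5.2978^0.49 ≈ 2.2636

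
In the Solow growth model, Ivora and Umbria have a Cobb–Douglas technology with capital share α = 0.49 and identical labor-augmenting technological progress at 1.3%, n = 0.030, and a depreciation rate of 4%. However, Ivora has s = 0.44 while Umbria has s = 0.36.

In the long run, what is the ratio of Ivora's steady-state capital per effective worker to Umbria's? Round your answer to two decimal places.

Steady-state k* = [s/(n + g + δ)]^(1/(1−α)), so the ratio is [ (s_I/(n + g + δ)_I) / (s_U/(n + g + δ)_U) ]^1.9608.
s_I/(n + g + δ)_I = 0.44/0.083 = 5.3012; s_U/(n + g + δ)_U = 0.36/0.083 = 4.3373.
Ratio = (5.3012/4.3373)^1.9608 = 1.2222^1.9608 ≈ 1.4821

k*_I / k*_U ≈ 1.48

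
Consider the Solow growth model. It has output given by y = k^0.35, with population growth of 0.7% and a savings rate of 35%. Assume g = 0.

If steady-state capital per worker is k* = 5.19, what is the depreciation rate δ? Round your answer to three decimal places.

δ ≈ 0.113

Steady state requires s·f(k) = (n + δ)·k, i.e. s·k^α = (n + δ)·k.
So s / (n + δ) = (k*)^(1−α) = 5.19^0.65 = 2.9165.
Therefore n + δ = s / 2.9165 = 0.35 / 2.9165 = 0.1200, so δ = 0.1200 − 0.007 = 0.1130.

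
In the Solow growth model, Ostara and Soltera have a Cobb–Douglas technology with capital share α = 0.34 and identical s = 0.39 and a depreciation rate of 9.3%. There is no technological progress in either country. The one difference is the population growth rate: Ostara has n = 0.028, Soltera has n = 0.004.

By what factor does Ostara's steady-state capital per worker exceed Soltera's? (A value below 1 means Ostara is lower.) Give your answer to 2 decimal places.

Steady-state k* = [s/(n + δ)]^(1/(1−α)), so the ratio is [ (s_O/(n + δ)_O) / (s_S/(n + δ)_S) ]^1.5152.
s_O/(n + δ)_O = 0.39/0.121 = 3.2231; s_S/(n + δ)_S = 0.39/0.097 = 4.0206.
Ratio = (3.2231/4.0206)^1.5152 = 0.8016^1.5152 ≈ 0.7153

ratio ≈ 0.72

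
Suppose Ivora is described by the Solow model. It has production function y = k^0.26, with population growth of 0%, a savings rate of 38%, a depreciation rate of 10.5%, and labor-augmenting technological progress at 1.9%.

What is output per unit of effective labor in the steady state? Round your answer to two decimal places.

In steady state, investment equals break-even investment: s·k^α = (n + g + δ)·k.
Dividing both sides by k: k^(1−α) = s / (n + g + δ).
k^0.74 = 0.38 / (0.000 + 0.019 + 0.105) = 0.38 / 0.124 = 3.0645
k* = 3.0645^(1/0.74) ≈ 4.5420
y* = (k*)^α = 4.5420^0.26 ≈ 1.4821

y* ≈ 1.48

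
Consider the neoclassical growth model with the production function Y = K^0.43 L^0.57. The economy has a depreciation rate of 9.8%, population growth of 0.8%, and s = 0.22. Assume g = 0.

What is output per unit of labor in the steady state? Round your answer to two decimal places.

In steady state, investment equals break-even investment: s·k^α = (n + δ)·k.
Dividing both sides by k: k^(1−α) = s / (n + δ).
k^0.57 = 0.22 / (0.008 + 0.098) = 0.22 / 0.106 = 2.0755
k* = 2.0755^(1/0.57) ≈ 3.6004
y* = (k*)^α = 3.6004^0.43 ≈ 1.7347

y* ≈ 1.73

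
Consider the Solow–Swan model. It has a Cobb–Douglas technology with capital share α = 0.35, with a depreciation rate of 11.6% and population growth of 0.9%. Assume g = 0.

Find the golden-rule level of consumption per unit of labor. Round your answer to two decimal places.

c_gold ≈ 1.13

At the golden rule, f'(k) = n + δ, so α·k^(α−1) = n + δ and k_gold = (α/(n + δ))^(1/(1−α)).
k_gold = (0.35/0.125)^(1/0.65) = 2.8000^1.5385 ≈ 4.8748
c_gold = f(k_gold) − (n + δ)·k_gold = 1.7409 − 0.125×4.8748 ≈ 1.1316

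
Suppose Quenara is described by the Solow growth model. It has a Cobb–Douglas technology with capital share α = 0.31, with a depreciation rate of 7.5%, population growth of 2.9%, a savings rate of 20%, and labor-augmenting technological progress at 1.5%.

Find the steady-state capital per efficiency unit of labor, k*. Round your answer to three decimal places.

k* ≈ 2.122

In steady state, investment equals break-even investment: s·k^α = (n + g + δ)·k.
Dividing both sides by k: k^(1−α) = s / (n + g + δ).
k^0.69 = 0.20 / (0.029 + 0.015 + 0.075) = 0.20 / 0.119 = 1.6807
k* = 1.6807^(1/0.69) ≈ 2.1223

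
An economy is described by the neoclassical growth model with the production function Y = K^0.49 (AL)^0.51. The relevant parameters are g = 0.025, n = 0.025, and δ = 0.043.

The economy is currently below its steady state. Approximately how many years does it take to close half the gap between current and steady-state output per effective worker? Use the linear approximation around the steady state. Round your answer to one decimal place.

Near the steady state the convergence rate is λ = (1 − α)(n + g + δ).
λ = (1 − 0.49) × 0.093 = 0.51 × 0.093 = 0.04743
Half-life = ln 2 / λ = 0.6931 / 0.04743 ≈ 14.61 years

half-life ≈ 14.6 years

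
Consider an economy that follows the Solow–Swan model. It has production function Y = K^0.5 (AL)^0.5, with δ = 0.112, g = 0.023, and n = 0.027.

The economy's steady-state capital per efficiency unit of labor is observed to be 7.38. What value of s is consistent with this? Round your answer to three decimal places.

Steady state requires s·f(k) = (n + g + δ)·k, i.e. s·k^α = (n + g + δ)·k.
So s / (n + g + δ) = (k*)^(1−α) = 7.38^0.5 = 2.7166.
Therefore s = 2.7166 × (n + g + δ) = 2.7166 × 0.162 = 0.4401.

s ≈ 0.440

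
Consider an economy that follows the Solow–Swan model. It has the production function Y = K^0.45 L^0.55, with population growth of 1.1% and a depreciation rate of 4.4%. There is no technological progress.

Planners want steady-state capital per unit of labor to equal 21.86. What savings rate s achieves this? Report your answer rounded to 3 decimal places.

s ≈ 0.300

In steady state, investment equals break-even investment: s·k^α = (n + δ)·k.
So s / (n + δ) = (k*)^(1−α) = 21.86^0.55 = 5.4552.
Therefore s = 5.4552 × (n + δ) = 5.4552 × 0.055 = 0.3000.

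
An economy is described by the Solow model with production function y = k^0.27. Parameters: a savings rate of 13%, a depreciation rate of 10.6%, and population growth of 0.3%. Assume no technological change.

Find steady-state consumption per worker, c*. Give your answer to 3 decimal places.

c* ≈ 0.929

In steady state, investment equals break-even investment: s·k^α = (n + δ)·k.
Rearranging, k^(1−α) = s / (n + δ).
k^0.73 = 0.13 / (0.003 + 0.106) = 0.13 / 0.109 = 1.1927
k* = 1.1927^(1/0.73) ≈ 1.2730
y* = (k*)^α = 1.2730^0.27 ≈ 1.0673
c* = (1 − s)·y* = (1 − 0.13) × 1.0673 ≈ 0.9286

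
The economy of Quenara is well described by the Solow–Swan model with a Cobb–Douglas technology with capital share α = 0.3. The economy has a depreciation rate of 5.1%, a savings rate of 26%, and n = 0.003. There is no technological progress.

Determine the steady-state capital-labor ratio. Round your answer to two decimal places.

k* = 9.44

At the steady state, Δk = 0, so s·k^α = (n + δ)·k.
Rearranging, k^(1−α) = s / (n + δ).
k^0.7 = 0.26 / (0.003 + 0.051) = 0.26 / 0.054 = 4.8148
k* = 4.8148^(1/0.7) ≈ 9.4430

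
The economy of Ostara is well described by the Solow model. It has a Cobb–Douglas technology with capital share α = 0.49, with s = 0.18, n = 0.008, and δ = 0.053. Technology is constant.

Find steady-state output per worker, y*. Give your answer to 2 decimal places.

At the steady state, Δk = 0, so s·k^α = (n + δ)·k.
Rearranging, k^(1−α) = s / (n + δ).
k^0.51 = 0.18 / (0.008 + 0.053) = 0.18 / 0.061 = 2.9508
k* = 2.9508^(1/0.51) ≈ 8.3455
y* = (k*)^α = 8.3455^0.49 ≈ 2.8282

y* = 2.83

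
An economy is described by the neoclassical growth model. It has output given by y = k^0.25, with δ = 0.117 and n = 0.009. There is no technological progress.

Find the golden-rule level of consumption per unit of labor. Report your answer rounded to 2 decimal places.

At the golden rule, f'(k) = n + δ, so α·k^(α−1) = n + δ and k_gold = (α/(n + δ))^(1/(1−α)).
k_gold = (0.25/0.126)^(1/0.75) = 1.9841^1.3333 ≈ 2.4931
c_gold = f(k_gold) − (n + δ)·k_gold = 1.2566 − 0.126×2.4931 ≈ 0.9425

c_gold ≈ 0.94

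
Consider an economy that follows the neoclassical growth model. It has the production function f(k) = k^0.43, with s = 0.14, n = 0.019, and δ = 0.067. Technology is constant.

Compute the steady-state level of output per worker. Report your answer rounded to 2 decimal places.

y* ≈ 1.44

Steady state requires s·f(k) = (n + δ)·k, i.e. s·k^α = (n + δ)·k.
Dividing both sides by k: k^(1−α) = s / (n + δ).
k^0.57 = 0.14 / (0.019 + 0.067) = 0.14 / 0.086 = 1.6279
k* = 1.6279^(1/0.57) ≈ 2.3511
y* = (k*)^α = 2.3511^0.43 ≈ 1.4443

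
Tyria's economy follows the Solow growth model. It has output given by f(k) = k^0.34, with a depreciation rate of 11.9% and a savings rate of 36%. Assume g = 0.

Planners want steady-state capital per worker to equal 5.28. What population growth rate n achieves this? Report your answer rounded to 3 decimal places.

In steady state, investment equals break-even investment: s·k^α = (n + δ)·k.
So s / (n + δ) = (k*)^(1−α) = 5.28^0.66 = 2.9987.
Therefore n + δ = s / 2.9987 = 0.36 / 2.9987 = 0.1201, so n = 0.1201 − 0.119 = 0.0011.

n ≈ 0.001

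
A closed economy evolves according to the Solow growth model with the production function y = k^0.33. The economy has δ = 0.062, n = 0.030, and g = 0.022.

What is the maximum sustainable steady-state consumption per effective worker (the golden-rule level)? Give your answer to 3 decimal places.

c_gold ≈ 1.131

At the golden rule, f'(k) = n + g + δ, so α·k^(α−1) = n + g + δ and k_gold = (α/(n + g + δ))^(1/(1−α)).
k_gold = (0.33/0.114)^(1/0.67) = 2.8947^1.4925 ≈ 4.8859
c_gold = f(k_gold) − (n + g + δ)·k_gold = 1.6879 − 0.114×4.8859 ≈ 1.1309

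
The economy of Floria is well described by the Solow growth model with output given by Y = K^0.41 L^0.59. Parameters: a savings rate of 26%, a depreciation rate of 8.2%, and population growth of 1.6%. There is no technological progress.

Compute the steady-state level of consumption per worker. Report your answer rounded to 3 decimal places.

At the steady state, Δk = 0, so s·k^α = (n + δ)·k.
Rearranging, k^(1−α) = s / (n + δ).
k^0.59 = 0.26 / (0.016 + 0.082) = 0.26 / 0.098 = 2.6531
k* = 2.6531^(1/0.59) ≈ 5.2267
y* = (k*)^α = 5.2267^0.41 ≈ 1.9700
c* = (1 − s)·y* = (1 − 0.26) × 1.9700 ≈ 1.4578

c* = 1.458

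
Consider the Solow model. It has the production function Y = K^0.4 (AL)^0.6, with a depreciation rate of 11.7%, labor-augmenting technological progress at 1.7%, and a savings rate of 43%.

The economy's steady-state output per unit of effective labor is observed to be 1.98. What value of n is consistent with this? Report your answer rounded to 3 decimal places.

In steady state, investment equals break-even investment: s·k^α = (n + g + δ)·k.
Since y* = [s/(n + g + δ)]^(α/(1−α)), we have s/(n + g + δ) = (y*)^((1−α)/α) = 1.98^1.5 = 2.7861.
Therefore n + g + δ = s / 2.7861 = 0.43 / 2.7861 = 0.1543, so n = 0.1543 − 0.134 = 0.0203.

n ≈ 0.020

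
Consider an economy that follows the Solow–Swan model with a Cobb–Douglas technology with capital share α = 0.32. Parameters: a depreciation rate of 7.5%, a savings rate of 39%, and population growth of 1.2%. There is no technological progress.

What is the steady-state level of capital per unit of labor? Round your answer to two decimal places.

k* ≈ 9.08

In steady state, investment equals break-even investment: s·k^α = (n + δ)·k.
Dividing both sides by k: k^(1−α) = s / (n + δ).
k^0.68 = 0.39 / (0.012 + 0.075) = 0.39 / 0.087 = 4.4828
k* = 4.4828^(1/0.68) ≈ 9.0816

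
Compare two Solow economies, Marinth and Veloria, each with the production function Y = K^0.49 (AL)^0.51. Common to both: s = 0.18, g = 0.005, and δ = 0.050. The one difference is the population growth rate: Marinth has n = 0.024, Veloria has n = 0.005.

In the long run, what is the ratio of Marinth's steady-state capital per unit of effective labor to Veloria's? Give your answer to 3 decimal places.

Steady-state k* = [s/(n + g + δ)]^(1/(1−α)), so the ratio is [ (s_M/(n + g + δ)_M) / (s_V/(n + g + δ)_V) ]^1.9608.
s_M/(n + g + δ)_M = 0.18/0.079 = 2.2785; s_V/(n + g + δ)_V = 0.18/0.060 = 3.0000.
Ratio = (2.2785/3.0000)^1.9608 = 0.7595^1.9608 ≈ 0.5831

ratio ≈ 0.583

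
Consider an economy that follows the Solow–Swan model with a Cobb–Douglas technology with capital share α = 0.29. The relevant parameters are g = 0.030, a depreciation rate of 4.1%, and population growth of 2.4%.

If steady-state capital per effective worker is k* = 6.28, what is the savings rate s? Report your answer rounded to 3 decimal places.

Steady state requires s·f(k) = (n + g + δ)·k, i.e. s·k^α = (n + g + δ)·k.
So s / (n + g + δ) = (k*)^(1−α) = 6.28^0.71 = 3.6860.
Therefore s = 3.6860 × (n + g + δ) = 3.6860 × 0.095 = 0.3502.

s ≈ 0.350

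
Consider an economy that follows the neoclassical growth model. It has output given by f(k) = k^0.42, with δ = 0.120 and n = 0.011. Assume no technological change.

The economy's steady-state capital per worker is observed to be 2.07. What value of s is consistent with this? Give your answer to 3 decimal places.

In steady state, investment equals break-even investment: s·k^α = (n + δ)·k.
So s / (n + δ) = (k*)^(1−α) = 2.07^0.58 = 1.5250.
Therefore s = 1.5250 × (n + δ) = 1.5250 × 0.131 = 0.1998.

s ≈ 0.200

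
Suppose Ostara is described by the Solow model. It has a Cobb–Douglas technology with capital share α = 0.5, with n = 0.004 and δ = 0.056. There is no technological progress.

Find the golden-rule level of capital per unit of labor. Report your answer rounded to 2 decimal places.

k_gold ≈ 69.44

The golden rule sets f'(k) = n + δ, i.e. α·k^(α−1) = n + δ.
So k^(1−α) = α / (n + δ) = 0.5 / 0.060 = 8.3333.
k_gold = 8.3333^(1/0.5) ≈ 69.4439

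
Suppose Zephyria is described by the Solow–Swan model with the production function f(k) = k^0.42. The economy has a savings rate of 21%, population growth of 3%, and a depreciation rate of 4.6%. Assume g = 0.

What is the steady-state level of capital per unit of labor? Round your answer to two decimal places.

k* = 5.77

At the steady state, Δk = 0, so s·k^α = (n + δ)·k.
Rearranging, k^(1−α) = s / (n + δ).
k^0.58 = 0.21 / (0.030 + 0.046) = 0.21 / 0.076 = 2.7632
k* = 2.7632^(1/0.58) ≈ 5.7684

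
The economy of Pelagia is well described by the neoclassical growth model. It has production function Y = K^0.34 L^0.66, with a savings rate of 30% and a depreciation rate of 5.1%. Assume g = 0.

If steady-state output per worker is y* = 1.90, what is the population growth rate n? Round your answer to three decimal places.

Steady state requires s·f(k) = (n + δ)·k, i.e. s·k^α = (n + δ)·k.
Since y* = [s/(n + δ)]^(α/(1−α)), we have s/(n + δ) = (y*)^((1−α)/α) = 1.90^1.9412 = 3.4763.
Therefore n + δ = s / 3.4763 = 0.30 / 3.4763 = 0.0863, so n = 0.0863 − 0.051 = 0.0353.

n ≈ 0.035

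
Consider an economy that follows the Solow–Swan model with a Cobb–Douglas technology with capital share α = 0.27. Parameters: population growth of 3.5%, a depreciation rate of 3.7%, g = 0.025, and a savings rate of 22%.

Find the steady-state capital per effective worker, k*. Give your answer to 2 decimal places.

k* = 3.07

At the steady state, Δk = 0, so s·k^α = (n + g + δ)·k.
Rearranging, k^(1−α) = s / (n + g + δ).
k^0.73 = 0.22 / (0.035 + 0.025 + 0.037) = 0.22 / 0.097 = 2.2680
k* = 2.2680^(1/0.73) ≈ 3.0703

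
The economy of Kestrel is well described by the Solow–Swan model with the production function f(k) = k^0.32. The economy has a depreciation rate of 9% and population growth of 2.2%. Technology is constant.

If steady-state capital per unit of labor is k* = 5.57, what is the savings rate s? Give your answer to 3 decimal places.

s ≈ 0.360

At the steady state, Δk = 0, so s·k^α = (n + δ)·k.
So s / (n + δ) = (k*)^(1−α) = 5.57^0.68 = 3.2150.
Therefore s = 3.2150 × (n + δ) = 3.2150 × 0.112 = 0.3601.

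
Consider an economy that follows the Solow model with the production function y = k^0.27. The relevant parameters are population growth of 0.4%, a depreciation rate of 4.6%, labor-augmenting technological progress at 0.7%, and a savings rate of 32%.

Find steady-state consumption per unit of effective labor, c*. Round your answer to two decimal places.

In steady state, investment equals break-even investment: s·k^α = (n + g + δ)·k.
Rearranging, k^(1−α) = s / (n + g + δ).
k^0.73 = 0.32 / (0.004 + 0.007 + 0.046) = 0.32 / 0.057 = 5.6140
k* = 5.6140^(1/0.73) ≈ 10.6268
y* = (k*)^α = 10.6268^0.27 ≈ 1.8929
c* = (1 − s)·y* = (1 − 0.32) × 1.8929 ≈ 1.2872

c* ≈ 1.29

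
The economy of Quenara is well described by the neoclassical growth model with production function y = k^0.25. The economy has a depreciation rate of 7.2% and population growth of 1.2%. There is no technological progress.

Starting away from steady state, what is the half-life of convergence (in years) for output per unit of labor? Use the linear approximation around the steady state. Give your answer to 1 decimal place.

Near the steady state the convergence rate is λ = (1 − α)(n + δ).
λ = (1 − 0.25) × 0.084 = 0.75 × 0.084 = 0.0630
Half-life = ln 2 / λ = 0.6931 / 0.0630 ≈ 11.00 years

about 11.0 years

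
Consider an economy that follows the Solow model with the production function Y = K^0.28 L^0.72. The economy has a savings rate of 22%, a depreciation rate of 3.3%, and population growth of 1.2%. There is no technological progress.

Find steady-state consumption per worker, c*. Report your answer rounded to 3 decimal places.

In steady state, investment equals break-even investment: s·k^α = (n + δ)·k.
Dividing both sides by k: k^(1−α) = s / (n + δ).
k^0.72 = 0.22 / (0.012 + 0.033) = 0.22 / 0.045 = 4.8889
k* = 4.8889^(1/0.72) ≈ 9.0623
y* = (k*)^α = 9.0623^0.28 ≈ 1.8536
c* = (1 − s)·y* = (1 − 0.22) × 1.8536 ≈ 1.4458

c* ≈ 1.446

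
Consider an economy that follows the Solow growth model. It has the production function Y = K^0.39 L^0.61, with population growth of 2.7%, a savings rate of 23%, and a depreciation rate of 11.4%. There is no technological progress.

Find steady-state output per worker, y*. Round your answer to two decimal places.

y* = 1.37

Steady state requires s·f(k) = (n + δ)·k, i.e. s·k^α = (n + δ)·k.
Rearranging, k^(1−α) = s / (n + δ).
k^0.61 = 0.23 / (0.027 + 0.114) = 0.23 / 0.141 = 1.6312
k* = 1.6312^(1/0.61) ≈ 2.2303
y* = (k*)^α = 2.2303^0.39 ≈ 1.3673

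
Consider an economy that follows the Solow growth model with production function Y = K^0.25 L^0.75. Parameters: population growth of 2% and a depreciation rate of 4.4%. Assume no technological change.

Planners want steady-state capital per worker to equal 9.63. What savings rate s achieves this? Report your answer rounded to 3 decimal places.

s ≈ 0.350

In steady state, investment equals break-even investment: s·k^α = (n + δ)·k.
So s / (n + δ) = (k*)^(1−α) = 9.63^0.75 = 5.4666.
Therefore s = 5.4666 × (n + δ) = 5.4666 × 0.064 = 0.3499.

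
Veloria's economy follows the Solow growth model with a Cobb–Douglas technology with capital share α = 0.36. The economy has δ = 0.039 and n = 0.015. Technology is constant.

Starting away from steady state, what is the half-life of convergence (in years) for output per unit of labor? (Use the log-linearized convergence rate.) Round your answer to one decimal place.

Near the steady state the convergence rate is λ = (1 − α)(n + δ).
λ = (1 − 0.36) × 0.054 = 0.64 × 0.054 = 0.03456
Half-life = ln 2 / λ = 0.6931 / 0.03456 ≈ 20.05 years

t_½ ≈ 20.1 years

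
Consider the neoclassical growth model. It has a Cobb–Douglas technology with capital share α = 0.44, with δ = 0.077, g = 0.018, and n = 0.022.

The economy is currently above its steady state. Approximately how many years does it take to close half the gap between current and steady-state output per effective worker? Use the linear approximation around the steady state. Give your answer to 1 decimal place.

Near the steady state the convergence rate is λ = (1 − α)(n + g + δ).
λ = (1 − 0.44) × 0.117 = 0.56 × 0.117 = 0.06552
Half-life = ln 2 / λ = 0.6931 / 0.06552 ≈ 10.58 years

t_½ ≈ 10.6 years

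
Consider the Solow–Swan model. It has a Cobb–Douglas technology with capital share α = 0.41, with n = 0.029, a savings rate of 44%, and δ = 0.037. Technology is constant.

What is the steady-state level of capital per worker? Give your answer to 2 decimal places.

k* = 24.91

At the steady state, Δk = 0, so s·k^α = (n + δ)·k.
Rearranging, k^(1−α) = s / (n + δ).
k^0.59 = 0.44 / (0.029 + 0.037) = 0.44 / 0.066 = 6.6667
k* = 6.6667^(1/0.59) ≈ 24.9149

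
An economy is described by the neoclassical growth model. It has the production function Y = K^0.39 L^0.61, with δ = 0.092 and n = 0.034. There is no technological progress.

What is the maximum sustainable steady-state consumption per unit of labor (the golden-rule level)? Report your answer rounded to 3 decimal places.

At the golden rule, f'(k) = n + δ, so α·k^(α−1) = n + δ and k_gold = (α/(n + δ))^(1/(1−α)).
k_gold = (0.39/0.126)^(1/0.61) = 3.0952^1.6393 ≈ 6.3736
c_gold = f(k_gold) − (n + δ)·k_gold = 2.0593 − 0.126×6.3736 ≈ 1.2562

c_gold ≈ 1.256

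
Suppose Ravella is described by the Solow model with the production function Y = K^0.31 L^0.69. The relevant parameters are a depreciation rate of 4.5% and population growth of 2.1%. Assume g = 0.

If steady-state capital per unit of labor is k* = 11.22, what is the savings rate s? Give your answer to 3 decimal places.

s ≈ 0.350

At the steady state, Δk = 0, so s·k^α = (n + δ)·k.
So s / (n + δ) = (k*)^(1−α) = 11.22^0.69 = 5.3027.
Therefore s = 5.3027 × (n + δ) = 5.3027 × 0.066 = 0.3500.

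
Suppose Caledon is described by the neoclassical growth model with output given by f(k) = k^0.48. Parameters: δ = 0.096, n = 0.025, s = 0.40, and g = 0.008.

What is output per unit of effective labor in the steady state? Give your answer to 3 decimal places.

Steady state requires s·f(k) = (n + g + δ)·k, i.e. s·k^α = (n + g + δ)·k.
Rearranging, k^(1−α) = s / (n + g + δ).
k^0.52 = 0.40 / (0.025 + 0.008 + 0.096) = 0.40 / 0.129 = 3.1008
k* = 3.1008^(1/0.52) ≈ 8.8134
y* = (k*)^α = 8.8134^0.48 ≈ 2.8423

y* = 2.842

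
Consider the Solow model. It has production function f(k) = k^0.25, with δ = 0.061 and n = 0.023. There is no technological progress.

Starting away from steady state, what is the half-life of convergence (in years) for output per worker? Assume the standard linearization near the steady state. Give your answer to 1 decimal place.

t_½ ≈ 11.0 years

Near the steady state the convergence rate is λ = (1 − α)(n + δ).
λ = (1 − 0.25) × 0.084 = 0.75 × 0.084 = 0.0630
Half-life = ln 2 / λ = 0.6931 / 0.0630 ≈ 11.00 years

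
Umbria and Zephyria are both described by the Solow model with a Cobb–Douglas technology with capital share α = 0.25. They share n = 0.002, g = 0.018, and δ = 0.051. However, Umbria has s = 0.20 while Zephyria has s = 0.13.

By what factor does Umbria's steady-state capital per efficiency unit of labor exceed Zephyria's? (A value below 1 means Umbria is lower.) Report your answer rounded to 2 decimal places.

Steady-state k* = [s/(n + g + δ)]^(1/(1−α)), so the ratio is [ (s_U/(n + g + δ)_U) / (s_Z/(n + g + δ)_Z) ]^1.3333.
s_U/(n + g + δ)_U = 0.20/0.071 = 2.8169; s_Z/(n + g + δ)_Z = 0.13/0.071 = 1.8310.
Ratio = (2.8169/1.8310)^1.3333 = 1.5384^1.3333 ≈ 1.7759

ratio ≈ 1.78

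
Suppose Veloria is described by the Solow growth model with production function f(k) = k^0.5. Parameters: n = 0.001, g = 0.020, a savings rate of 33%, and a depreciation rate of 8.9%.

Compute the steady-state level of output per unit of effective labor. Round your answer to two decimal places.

Steady state requires s·f(k) = (n + g + δ)·k, i.e. s·k^α = (n + g + δ)·k.
Dividing both sides by k: k^(1−α) = s / (n + g + δ).
k^0.5 = 0.33 / (0.001 + 0.020 + 0.089) = 0.33 / 0.110 = 3.0000
k* = 3.0000^(1/0.5) ≈ 9.0000
y* = (k*)^α = 9.0000^0.5 ≈ 3.0000

y* = 3.00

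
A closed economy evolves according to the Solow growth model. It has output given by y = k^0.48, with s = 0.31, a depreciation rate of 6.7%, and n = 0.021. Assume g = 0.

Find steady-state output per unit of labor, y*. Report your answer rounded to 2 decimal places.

Steady state requires s·f(k) = (n + δ)·k, i.e. s·k^α = (n + δ)·k.
Rearranging, k^(1−α) = s / (n + δ).
k^0.52 = 0.31 / (0.021 + 0.067) = 0.31 / 0.088 = 3.5227
k* = 3.5227^(1/0.52) ≈ 11.2638
y* = (k*)^α = 11.2638^0.48 ≈ 3.1975

y* = 3.20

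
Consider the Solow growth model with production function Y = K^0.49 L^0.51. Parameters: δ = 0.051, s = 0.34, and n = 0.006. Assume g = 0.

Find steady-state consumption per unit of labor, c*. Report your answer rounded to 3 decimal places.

c* ≈ 3.671

Steady state requires s·f(k) = (n + δ)·k, i.e. s·k^α = (n + δ)·k.
Dividing both sides by k: k^(1−α) = s / (n + δ).
k^0.51 = 0.34 / (0.006 + 0.051) = 0.34 / 0.057 = 5.9649
k* = 5.9649^(1/0.51) ≈ 33.1734
y* = (k*)^α = 33.1734^0.49 ≈ 5.5614
c* = (1 − s)·y* = (1 − 0.34) × 5.5614 ≈ 3.6705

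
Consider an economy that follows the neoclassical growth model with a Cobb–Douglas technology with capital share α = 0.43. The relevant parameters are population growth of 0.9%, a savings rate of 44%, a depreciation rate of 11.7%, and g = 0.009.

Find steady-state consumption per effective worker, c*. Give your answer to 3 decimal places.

At the steady state, Δk = 0, so s·k^α = (n + g + δ)·k.
Rearranging, k^(1−α) = s / (n + g + δ).
k^0.57 = 0.44 / (0.009 + 0.009 + 0.117) = 0.44 / 0.135 = 3.2593
k* = 3.2593^(1/0.57) ≈ 7.9473
y* = (k*)^α = 7.9473^0.43 ≈ 2.4383
c* = (1 − s)·y* = (1 − 0.44) × 2.4383 ≈ 1.3654

c* ≈ 1.365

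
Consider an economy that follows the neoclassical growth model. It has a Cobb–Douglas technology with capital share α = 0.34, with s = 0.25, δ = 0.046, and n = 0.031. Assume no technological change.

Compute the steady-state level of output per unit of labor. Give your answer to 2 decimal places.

y* = 1.83

Steady state requires s·f(k) = (n + δ)·k, i.e. s·k^α = (n + δ)·k.
Rearranging, k^(1−α) = s / (n + δ).
k^0.66 = 0.25 / (0.031 + 0.046) = 0.25 / 0.077 = 3.2468
k* = 3.2468^(1/0.66) ≈ 5.9557
y* = (k*)^α = 5.9557^0.34 ≈ 1.8343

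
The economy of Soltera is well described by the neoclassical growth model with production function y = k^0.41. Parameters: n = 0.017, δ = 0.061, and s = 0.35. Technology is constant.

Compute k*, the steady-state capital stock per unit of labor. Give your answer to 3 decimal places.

Steady state requires s·f(k) = (n + δ)·k, i.e. s·k^α = (n + δ)·k.
Dividing both sides by k: k^(1−α) = s / (n + δ).
k^0.59 = 0.35 / (0.017 + 0.061) = 0.35 / 0.078 = 4.4872
k* = 4.4872^(1/0.59) ≈ 12.7363

k* ≈ 12.736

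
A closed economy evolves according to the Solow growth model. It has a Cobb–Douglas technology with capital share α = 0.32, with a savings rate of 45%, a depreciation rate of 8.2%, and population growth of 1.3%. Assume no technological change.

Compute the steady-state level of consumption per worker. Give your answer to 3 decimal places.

Steady state requires s·f(k) = (n + δ)·k, i.e. s·k^α = (n + δ)·k.
Rearranging, k^(1−α) = s / (n + δ).
k^0.68 = 0.45 / (0.013 + 0.082) = 0.45 / 0.095 = 4.7368
k* = 4.7368^(1/0.68) ≈ 9.8483
y* = (k*)^α = 9.8483^0.32 ≈ 2.0791
c* = (1 − s)·y* = (1 − 0.45) × 2.0791 ≈ 1.1435

c* ≈ 1.144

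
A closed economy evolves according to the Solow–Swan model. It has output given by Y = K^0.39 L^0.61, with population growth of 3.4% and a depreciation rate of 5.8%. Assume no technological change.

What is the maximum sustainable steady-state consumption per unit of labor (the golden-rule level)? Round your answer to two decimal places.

At the golden rule, f'(k) = n + δ, so α·k^(α−1) = n + δ and k_gold = (α/(n + δ))^(1/(1−α)).
k_gold = (0.39/0.092)^(1/0.61) = 4.2391^1.6393 ≈ 10.6731
c_gold = f(k_gold) − (n + δ)·k_gold = 2.5179 − 0.092×10.6731 ≈ 1.5360

c_gold ≈ 1.54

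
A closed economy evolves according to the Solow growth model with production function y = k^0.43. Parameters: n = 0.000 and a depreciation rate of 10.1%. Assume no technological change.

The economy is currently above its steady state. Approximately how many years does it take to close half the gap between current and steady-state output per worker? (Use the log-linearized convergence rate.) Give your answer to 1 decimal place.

Near the steady state the convergence rate is λ = (1 − α)(n + δ).
λ = (1 − 0.43) × 0.101 = 0.57 × 0.101 = 0.05757
Half-life = ln 2 / λ = 0.6931 / 0.05757 ≈ 12.04 years

t_½ ≈ 12.0 years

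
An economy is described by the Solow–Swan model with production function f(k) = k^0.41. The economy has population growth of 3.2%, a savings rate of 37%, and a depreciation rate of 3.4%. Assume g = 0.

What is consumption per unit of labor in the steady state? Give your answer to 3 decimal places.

Steady state requires s·f(k) = (n + δ)·k, i.e. s·k^α = (n + δ)·k.
Rearranging, k^(1−α) = s / (n + δ).
k^0.59 = 0.37 / (0.032 + 0.034) = 0.37 / 0.066 = 5.6061
k* = 5.6061^(1/0.59) ≈ 18.5745
y* = (k*)^α = 18.5745^0.41 ≈ 3.3133
c* = (1 − s)·y* = (1 − 0.37) × 3.3133 ≈ 2.0874

c* ≈ 2.087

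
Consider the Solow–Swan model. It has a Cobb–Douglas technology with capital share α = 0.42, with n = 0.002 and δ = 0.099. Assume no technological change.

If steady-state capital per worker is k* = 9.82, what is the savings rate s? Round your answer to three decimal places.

In steady state, investment equals break-even investment: s·k^α = (n + δ)·k.
So s / (n + δ) = (k*)^(1−α) = 9.82^0.58 = 3.7621.
Therefore s = 3.7621 × (n + δ) = 3.7621 × 0.101 = 0.3800.

s ≈ 0.380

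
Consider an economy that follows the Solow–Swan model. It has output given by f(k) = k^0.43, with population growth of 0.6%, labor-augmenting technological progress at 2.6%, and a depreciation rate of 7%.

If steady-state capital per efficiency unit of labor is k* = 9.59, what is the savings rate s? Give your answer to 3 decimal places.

Steady state requires s·f(k) = (n + g + δ)·k, i.e. s·k^α = (n + g + δ)·k.
So s / (n + g + δ) = (k*)^(1−α) = 9.59^0.57 = 3.6277.
Therefore s = 3.6277 × (n + g + δ) = 3.6277 × 0.102 = 0.3700.

s ≈ 0.370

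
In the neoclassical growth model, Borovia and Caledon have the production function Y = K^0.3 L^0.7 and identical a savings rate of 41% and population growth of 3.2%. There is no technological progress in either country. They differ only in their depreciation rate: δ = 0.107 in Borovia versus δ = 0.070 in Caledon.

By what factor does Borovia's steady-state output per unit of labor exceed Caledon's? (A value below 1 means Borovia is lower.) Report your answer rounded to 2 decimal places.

Steady-state y* = [s/(n + δ)]^(α/(1−α)), so the ratio is [ (s_B/(n + δ)_B) / (s_C/(n + δ)_C) ]^0.4286.
s_B/(n + δ)_B = 0.41/0.139 = 2.9496; s_C/(n + δ)_C = 0.41/0.102 = 4.0196.
Ratio = (2.9496/4.0196)^0.4286 = 0.7338^0.4286 ≈ 0.8758

y*_B / y*_C ≈ 0.88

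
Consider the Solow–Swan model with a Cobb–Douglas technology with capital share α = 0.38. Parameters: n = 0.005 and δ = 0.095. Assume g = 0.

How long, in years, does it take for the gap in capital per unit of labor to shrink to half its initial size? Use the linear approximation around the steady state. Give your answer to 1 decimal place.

Near the steady state the convergence rate is λ = (1 − α)(n + δ).
λ = (1 − 0.38) × 0.100 = 0.62 × 0.100 = 0.0620
Half-life = ln 2 / λ = 0.6931 / 0.0620 ≈ 11.18 years

t_½ ≈ 11.2 years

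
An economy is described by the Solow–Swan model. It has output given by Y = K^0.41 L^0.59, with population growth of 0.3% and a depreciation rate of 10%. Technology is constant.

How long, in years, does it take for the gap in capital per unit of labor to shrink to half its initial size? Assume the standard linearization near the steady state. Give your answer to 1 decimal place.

Near the steady state the convergence rate is λ = (1 − α)(n + δ).
λ = (1 − 0.41) × 0.103 = 0.59 × 0.103 = 0.06077
Half-life = ln 2 / λ = 0.6931 / 0.06077 ≈ 11.41 years

half-life ≈ 11.4 years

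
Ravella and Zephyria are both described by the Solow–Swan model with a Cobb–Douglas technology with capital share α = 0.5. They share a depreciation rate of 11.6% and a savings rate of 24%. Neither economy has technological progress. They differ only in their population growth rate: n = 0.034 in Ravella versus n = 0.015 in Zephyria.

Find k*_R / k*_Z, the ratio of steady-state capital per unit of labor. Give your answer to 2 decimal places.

Steady-state k* = [s/(n + δ)]^(1/(1−α)), so the ratio is [ (s_R/(n + δ)_R) / (s_Z/(n + δ)_Z) ]^2.
s_R/(n + δ)_R = 0.24/0.150 = 1.6000; s_Z/(n + δ)_Z = 0.24/0.131 = 1.8321.
Ratio = (1.6000/1.8321)^2 = 0.8733^2 ≈ 0.7627

k*_R / k*_Z ≈ 0.76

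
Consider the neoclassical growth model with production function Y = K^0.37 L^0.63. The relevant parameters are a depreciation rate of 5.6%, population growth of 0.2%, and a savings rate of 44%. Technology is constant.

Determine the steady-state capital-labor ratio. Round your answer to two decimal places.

k* ≈ 24.94

Steady state requires s·f(k) = (n + δ)·k, i.e. s·k^α = (n + δ)·k.
Dividing both sides by k: k^(1−α) = s / (n + δ).
k^0.63 = 0.44 / (0.002 + 0.056) = 0.44 / 0.058 = 7.5862
k* = 7.5862^(1/0.63) ≈ 24.9381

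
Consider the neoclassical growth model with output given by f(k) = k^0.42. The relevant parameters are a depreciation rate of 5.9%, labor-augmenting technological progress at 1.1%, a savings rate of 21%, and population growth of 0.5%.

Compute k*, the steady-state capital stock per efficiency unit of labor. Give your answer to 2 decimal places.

In steady state, investment equals break-even investment: s·k^α = (n + g + δ)·k.
Rearranging, k^(1−α) = s / (n + g + δ).
k^0.58 = 0.21 / (0.005 + 0.011 + 0.059) = 0.21 / 0.075 = 2.8000
k* = 2.8000^(1/0.58) ≈ 5.9015

k* = 5.90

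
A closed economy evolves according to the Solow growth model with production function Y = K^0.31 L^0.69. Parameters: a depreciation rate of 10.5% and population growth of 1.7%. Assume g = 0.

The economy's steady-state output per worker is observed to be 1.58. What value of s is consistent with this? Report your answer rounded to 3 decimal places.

s ≈ 0.338

At the steady state, Δk = 0, so s·k^α = (n + δ)·k.
Since y* = [s/(n + δ)]^(α/(1−α)), we have s/(n + δ) = (y*)^((1−α)/α) = 1.58^2.2258 = 2.7680.
Therefore s = 2.7680 × (n + δ) = 2.7680 × 0.122 = 0.3377.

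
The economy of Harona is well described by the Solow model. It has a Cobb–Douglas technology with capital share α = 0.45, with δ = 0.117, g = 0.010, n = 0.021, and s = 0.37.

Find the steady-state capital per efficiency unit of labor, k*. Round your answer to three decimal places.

At the steady state, Δk = 0, so s·k^α = (n + g + δ)·k.
Rearranging, k^(1−α) = s / (n + g + δ).
k^0.55 = 0.37 / (0.021 + 0.010 + 0.117) = 0.37 / 0.148 = 2.5000
k* = 2.5000^(1/0.55) ≈ 5.2909

k* ≈ 5.291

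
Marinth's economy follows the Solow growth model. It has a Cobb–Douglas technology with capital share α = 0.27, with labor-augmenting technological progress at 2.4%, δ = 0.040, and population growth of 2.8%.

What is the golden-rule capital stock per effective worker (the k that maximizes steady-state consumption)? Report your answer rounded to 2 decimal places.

The golden rule sets f'(k) = n + g + δ, i.e. α·k^(α−1) = n + g + δ.
So k^(1−α) = α / (n + g + δ) = 0.27 / 0.092 = 2.9348.
k_gold = 2.9348^(1/0.73) ≈ 4.3704

k_gold ≈ 4.37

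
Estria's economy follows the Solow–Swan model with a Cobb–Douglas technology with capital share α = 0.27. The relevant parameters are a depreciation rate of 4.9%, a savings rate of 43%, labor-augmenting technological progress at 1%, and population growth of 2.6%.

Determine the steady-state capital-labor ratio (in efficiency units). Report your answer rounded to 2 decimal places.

k* = 9.21

Steady state requires s·f(k) = (n + g + δ)·k, i.e. s·k^α = (n + g + δ)·k.
Rearranging, k^(1−α) = s / (n + g + δ).
k^0.73 = 0.43 / (0.026 + 0.010 + 0.049) = 0.43 / 0.085 = 5.0588
k* = 5.0588^(1/0.73) ≈ 9.2140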